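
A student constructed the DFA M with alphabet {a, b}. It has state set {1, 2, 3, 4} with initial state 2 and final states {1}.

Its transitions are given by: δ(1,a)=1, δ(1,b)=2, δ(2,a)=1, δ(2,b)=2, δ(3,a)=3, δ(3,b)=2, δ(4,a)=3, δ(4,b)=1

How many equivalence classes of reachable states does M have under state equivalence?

2

States {3,4} cannot be reached from the start state, so discard them.
Start with accepting vs non-accepting: {1} | {2}.
No further refinement is possible. Final partition (2 blocks): {1} | {2}.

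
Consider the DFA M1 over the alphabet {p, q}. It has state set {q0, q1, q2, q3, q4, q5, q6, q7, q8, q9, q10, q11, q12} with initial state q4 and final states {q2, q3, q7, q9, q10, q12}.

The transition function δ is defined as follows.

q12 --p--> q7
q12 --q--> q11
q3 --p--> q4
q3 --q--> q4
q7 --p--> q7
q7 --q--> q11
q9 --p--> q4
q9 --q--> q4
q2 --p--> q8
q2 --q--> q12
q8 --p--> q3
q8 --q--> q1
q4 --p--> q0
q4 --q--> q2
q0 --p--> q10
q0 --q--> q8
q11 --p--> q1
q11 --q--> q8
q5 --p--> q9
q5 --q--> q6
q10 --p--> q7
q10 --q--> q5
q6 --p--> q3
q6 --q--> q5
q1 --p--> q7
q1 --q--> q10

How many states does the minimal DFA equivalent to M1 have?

Initial partition by acceptance: {q2,q3,q7,q9,q10,q12} | {q0,q1,q4,q5,q6,q8,q11}.
Refine {q2,q3,q7,q9,q10,q12} on symbol p: members go to different blocks, giving {q2,q3,q9} and {q7,q10,q12}.
On input q, block {q2,q3,q9} splits into {q3,q9} and {q2}.
On input p, block {q0,q1,q4,q5,q6,q8,q11} splits into {q5,q6,q8} and {q0,q1} and {q4,q11}.
On input q, block {q5,q6,q8} splits into {q5,q6} and {q8}.
On input q, block {q7,q10,q12} splits into {q7,q12} and {q10}.
On input p, block {q0,q1} splits into {q0} and {q1}.
Split {q4,q11} by δ(·,p) → {q4} and {q11}.
No further refinement is possible. Final partition (10 blocks): {q3,q9} | {q5,q6} | {q7,q12} | {q2} | {q0} | {q4} | {q8} | {q10} | {q1} | {q11}.

10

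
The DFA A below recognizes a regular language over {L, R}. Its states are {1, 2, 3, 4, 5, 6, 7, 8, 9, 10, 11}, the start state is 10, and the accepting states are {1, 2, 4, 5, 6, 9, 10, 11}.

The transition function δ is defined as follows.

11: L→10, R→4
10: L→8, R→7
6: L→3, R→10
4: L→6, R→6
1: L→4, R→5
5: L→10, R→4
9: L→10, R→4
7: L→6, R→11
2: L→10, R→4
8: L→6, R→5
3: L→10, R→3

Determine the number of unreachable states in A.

3

BFS from 10 reaches {3, 4, 5, 6, 7, 8, 10, 11}; the 3 state(s) 1, 2, 9 are never visited.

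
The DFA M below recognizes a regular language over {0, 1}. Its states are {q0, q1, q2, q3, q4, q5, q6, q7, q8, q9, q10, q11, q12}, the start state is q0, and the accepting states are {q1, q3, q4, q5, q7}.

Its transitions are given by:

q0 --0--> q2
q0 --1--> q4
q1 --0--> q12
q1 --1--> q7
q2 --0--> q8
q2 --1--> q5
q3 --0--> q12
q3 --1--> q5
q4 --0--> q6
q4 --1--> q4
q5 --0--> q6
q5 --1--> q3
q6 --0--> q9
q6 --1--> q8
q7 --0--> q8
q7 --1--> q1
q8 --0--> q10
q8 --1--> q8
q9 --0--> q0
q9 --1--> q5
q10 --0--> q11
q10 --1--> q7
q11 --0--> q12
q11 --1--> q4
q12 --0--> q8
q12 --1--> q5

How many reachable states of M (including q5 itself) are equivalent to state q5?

Initial partition by acceptance: {q1,q3,q4,q5,q7} | {q0,q2,q6,q8,q9,q10,q11,q12}.
Refine {q0,q2,q6,q8,q9,q10,q11,q12} on symbol 1: members go to different blocks, giving {q0,q2,q9,q10,q11,q12} and {q6,q8}.
Refine {q1,q3,q4,q5,q7} on symbol 0: members go to different blocks, giving {q4,q5,q7} and {q1,q3}.
Refine {q4,q5,q7} on symbol 1: members go to different blocks, giving {q5,q7} and {q4}.
Split {q0,q2,q9,q10,q11,q12} by δ(·,0) → {q0,q9,q10,q11} and {q2,q12}.
On input 0, block {q0,q9,q10,q11} splits into {q0,q11} and {q9,q10}.
Stable partition: {q5,q7} | {q0,q11} | {q6,q8} | {q1,q3} | {q4} | {q2,q12} | {q9,q10} — 7 equivalence classes.
State q5 belongs to the block {q5,q7}, which has 2 states.

2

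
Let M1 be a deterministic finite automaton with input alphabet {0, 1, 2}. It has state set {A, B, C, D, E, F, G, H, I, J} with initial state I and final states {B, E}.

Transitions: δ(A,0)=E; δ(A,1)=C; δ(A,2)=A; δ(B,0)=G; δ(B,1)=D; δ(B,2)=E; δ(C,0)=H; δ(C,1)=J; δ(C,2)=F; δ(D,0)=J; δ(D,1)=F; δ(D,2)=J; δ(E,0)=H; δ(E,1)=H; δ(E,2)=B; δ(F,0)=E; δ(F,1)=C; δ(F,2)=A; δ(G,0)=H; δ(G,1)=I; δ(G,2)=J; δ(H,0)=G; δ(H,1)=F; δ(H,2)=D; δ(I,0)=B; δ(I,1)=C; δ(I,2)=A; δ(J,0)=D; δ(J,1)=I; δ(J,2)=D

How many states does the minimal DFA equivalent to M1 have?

P0 = {B,E} | {A,C,D,F,G,H,I,J}.
On input 0, block {A,C,D,F,G,H,I,J} splits into {C,D,G,H,J} and {A,F,I}.
On input 1, block {C,D,G,H,J} splits into {D,G,H,J} and {C}.
No further refinement is possible. Final partition (4 blocks): {B,E} | {D,G,H,J} | {A,F,I} | {C}.

4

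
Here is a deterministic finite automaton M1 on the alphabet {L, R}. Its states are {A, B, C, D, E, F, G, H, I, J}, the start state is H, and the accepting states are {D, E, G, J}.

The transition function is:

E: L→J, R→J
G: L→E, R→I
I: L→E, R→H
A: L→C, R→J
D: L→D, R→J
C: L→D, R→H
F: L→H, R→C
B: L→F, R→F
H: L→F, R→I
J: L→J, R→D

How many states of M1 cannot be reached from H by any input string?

No path from H leads to A, B, G; the other 7 states are all reachable.

3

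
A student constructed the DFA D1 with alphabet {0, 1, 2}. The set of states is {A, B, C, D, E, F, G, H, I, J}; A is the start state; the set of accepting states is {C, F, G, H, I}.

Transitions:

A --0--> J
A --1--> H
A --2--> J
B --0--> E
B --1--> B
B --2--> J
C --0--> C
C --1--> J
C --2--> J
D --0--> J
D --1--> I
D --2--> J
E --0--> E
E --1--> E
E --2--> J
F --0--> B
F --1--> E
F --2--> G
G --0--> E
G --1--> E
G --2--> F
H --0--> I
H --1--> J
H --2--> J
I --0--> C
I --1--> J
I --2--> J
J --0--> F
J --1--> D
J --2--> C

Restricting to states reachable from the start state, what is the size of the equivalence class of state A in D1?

P0 = {C,F,G,H,I} | {A,B,D,E,J}.
On input 0, block {C,F,G,H,I} splits into {C,H,I} and {F,G}.
Split {A,B,D,E,J} by δ(·,0) → {A,B,D,E} and {J}.
Refine {A,B,D,E} on symbol 0: members go to different blocks, giving {A,D} and {B,E}.
Stable partition: {C,H,I} | {A,D} | {F,G} | {J} | {B,E} — 5 equivalence classes.
The equivalence class containing A is {A,D}, of size 2.

2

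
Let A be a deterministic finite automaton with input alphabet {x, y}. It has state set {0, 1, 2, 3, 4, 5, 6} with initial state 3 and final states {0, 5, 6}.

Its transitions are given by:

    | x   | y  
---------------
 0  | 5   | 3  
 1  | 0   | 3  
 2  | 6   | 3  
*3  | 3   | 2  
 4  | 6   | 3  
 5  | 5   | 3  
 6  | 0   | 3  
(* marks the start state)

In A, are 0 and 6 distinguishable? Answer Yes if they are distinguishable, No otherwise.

No

First remove the unreachable states {1,4}; 5 states remain.
Initial partition by acceptance: {0,5,6} | {2,3}.
Split {2,3} by δ(·,x) → {2} and {3}.
The partition is now stable with 3 blocks: {0,5,6} | {2} | {3}.
0 and 6 lie in the same block of the stable partition, so they are equivalent — no string distinguishes them.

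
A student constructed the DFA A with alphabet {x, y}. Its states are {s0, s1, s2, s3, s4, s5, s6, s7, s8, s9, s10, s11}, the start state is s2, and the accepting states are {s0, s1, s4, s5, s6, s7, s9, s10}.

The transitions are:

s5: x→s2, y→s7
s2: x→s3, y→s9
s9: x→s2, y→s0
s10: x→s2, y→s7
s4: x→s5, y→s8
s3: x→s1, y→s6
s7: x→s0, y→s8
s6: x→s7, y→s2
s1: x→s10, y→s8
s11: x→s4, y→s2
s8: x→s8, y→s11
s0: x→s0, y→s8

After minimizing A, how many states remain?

8

P0 = {s0,s1,s4,s5,s6,s7,s9,s10} | {s2,s3,s8,s11}.
On input x, block {s0,s1,s4,s5,s6,s7,s9,s10} splits into {s0,s1,s4,s6,s7} and {s5,s9,s10}.
On input x, block {s0,s1,s4,s6,s7} splits into {s0,s6,s7} and {s1,s4}.
On input x, block {s2,s3,s8,s11} splits into {s2,s8} and {s3,s11}.
Split {s2,s8} by δ(·,x) → {s2} and {s8}.
Refine {s0,s6,s7} on symbol y: members go to different blocks, giving {s0,s7} and {s6}.
Split {s3,s11} by δ(·,y) → {s3} and {s11}.
Stable partition: {s0,s7} | {s2} | {s5,s9,s10} | {s1,s4} | {s3} | {s8} | {s6} | {s11} — 8 equivalence classes.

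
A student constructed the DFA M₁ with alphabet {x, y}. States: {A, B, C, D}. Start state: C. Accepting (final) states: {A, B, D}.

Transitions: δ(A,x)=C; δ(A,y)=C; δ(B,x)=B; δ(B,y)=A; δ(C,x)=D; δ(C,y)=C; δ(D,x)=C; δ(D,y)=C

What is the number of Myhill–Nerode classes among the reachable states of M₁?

States {A,B} cannot be reached from the start state, so discard them.
P0 = {D} | {C}.
Stable partition: {D} | {C} — 2 equivalence classes.

2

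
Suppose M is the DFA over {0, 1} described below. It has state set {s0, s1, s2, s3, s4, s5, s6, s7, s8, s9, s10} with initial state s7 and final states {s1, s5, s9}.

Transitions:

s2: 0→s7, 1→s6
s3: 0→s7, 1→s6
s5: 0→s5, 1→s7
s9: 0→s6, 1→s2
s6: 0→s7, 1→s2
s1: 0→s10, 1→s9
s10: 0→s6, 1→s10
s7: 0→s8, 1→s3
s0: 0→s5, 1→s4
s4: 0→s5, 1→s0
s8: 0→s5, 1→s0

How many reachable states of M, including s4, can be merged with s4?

3

States {s1,s9,s10} cannot be reached from the start state, so discard them.
P0 = {s5} | {s0,s2,s3,s4,s6,s7,s8}.
On input 0, block {s0,s2,s3,s4,s6,s7,s8} splits into {s2,s3,s6,s7} and {s0,s4,s8}.
On input 0, block {s2,s3,s6,s7} splits into {s2,s3,s6} and {s7}.
No further refinement is possible. Final partition (4 blocks): {s5} | {s2,s3,s6} | {s0,s4,s8} | {s7}.
State s4 belongs to the block {s0,s4,s8}, which has 3 states.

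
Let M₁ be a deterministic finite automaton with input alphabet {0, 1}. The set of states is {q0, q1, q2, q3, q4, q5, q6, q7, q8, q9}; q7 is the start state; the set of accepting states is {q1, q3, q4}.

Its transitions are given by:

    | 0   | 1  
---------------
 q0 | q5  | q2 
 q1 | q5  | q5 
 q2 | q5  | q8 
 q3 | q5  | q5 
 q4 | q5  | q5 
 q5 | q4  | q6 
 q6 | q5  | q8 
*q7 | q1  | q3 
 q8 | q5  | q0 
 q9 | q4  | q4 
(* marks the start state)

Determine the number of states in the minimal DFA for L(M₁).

4

First remove the unreachable states {q9}; 9 states remain.
P0 = {q1,q3,q4} | {q0,q2,q5,q6,q7,q8}.
On input 0, block {q0,q2,q5,q6,q7,q8} splits into {q0,q2,q6,q8} and {q5,q7}.
Refine {q5,q7} on symbol 1: members go to different blocks, giving {q5} and {q7}.
The partition is now stable with 4 blocks: {q1,q3,q4} | {q0,q2,q6,q8} | {q5} | {q7}.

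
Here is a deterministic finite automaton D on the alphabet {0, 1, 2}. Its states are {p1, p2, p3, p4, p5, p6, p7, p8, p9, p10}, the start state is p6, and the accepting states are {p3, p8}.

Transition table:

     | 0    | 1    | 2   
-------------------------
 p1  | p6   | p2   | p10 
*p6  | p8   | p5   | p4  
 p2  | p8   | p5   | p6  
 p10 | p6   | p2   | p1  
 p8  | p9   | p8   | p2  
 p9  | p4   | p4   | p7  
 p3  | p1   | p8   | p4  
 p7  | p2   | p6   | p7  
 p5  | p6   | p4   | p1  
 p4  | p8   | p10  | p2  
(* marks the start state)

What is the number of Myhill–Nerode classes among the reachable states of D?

3

States {p3} cannot be reached from the start state, so discard them.
Start with accepting vs non-accepting: {p8} | {p1,p2,p4,p5,p6,p7,p9,p10}.
Refine {p1,p2,p4,p5,p6,p7,p9,p10} on symbol 0: members go to different blocks, giving {p1,p5,p7,p9,p10} and {p2,p4,p6}.
Stable partition: {p8} | {p1,p5,p7,p9,p10} | {p2,p4,p6} — 3 equivalence classes.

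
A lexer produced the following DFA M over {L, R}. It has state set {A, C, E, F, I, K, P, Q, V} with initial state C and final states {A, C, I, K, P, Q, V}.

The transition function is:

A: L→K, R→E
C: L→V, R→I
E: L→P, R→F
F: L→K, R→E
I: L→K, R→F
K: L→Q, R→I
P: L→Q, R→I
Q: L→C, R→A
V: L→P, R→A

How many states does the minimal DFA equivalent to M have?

Every state is reachable, so we keep all 9.
P0 = {A,C,I,K,P,Q,V} | {E,F}.
Refine {A,C,I,K,P,Q,V} on symbol R: members go to different blocks, giving {C,K,P,Q,V} and {A,I}.
No further refinement is possible. Final partition (3 blocks): {C,K,P,Q,V} | {E,F} | {A,I}.

3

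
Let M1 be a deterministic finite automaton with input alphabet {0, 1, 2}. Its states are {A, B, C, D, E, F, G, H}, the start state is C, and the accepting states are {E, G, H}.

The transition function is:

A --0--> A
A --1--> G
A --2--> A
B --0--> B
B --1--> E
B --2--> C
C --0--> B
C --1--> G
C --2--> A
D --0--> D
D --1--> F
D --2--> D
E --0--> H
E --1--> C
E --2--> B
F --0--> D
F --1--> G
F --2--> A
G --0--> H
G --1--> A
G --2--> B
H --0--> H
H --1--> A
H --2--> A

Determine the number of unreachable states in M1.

2

Starting at C and following transitions, the reachable set is {A, B, C, E, G, H}. That leaves D, F unreachable — 2 in total.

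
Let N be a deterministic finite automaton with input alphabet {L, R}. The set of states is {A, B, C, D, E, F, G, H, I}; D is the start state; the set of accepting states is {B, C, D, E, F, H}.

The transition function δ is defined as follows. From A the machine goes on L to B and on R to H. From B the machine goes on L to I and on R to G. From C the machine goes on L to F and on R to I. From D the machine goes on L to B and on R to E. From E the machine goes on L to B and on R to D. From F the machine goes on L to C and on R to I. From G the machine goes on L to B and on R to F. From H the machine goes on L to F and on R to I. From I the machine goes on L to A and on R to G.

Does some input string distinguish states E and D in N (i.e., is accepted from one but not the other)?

No

Initial partition by acceptance: {B,C,D,E,F,H} | {A,G,I}.
On input L, block {B,C,D,E,F,H} splits into {C,D,E,F,H} and {B}.
On input L, block {C,D,E,F,H} splits into {C,F,H} and {D,E}.
Refine {A,G,I} on symbol L: members go to different blocks, giving {A,G} and {I}.
No further refinement is possible. Final partition (5 blocks): {C,F,H} | {A,G} | {B} | {D,E} | {I}.
E and D lie in the same block of the stable partition, so they are equivalent — no string distinguishes them.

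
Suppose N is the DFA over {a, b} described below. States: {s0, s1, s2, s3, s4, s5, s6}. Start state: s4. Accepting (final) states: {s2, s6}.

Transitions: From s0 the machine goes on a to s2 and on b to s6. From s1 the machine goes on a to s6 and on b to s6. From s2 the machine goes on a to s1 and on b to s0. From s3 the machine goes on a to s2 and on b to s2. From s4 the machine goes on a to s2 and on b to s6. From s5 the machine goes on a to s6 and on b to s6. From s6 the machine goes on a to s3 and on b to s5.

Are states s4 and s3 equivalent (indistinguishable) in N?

Every state is reachable, so we keep all 7.
Initial partition by acceptance: {s2,s6} | {s0,s1,s3,s4,s5}.
No further refinement is possible. Final partition (2 blocks): {s2,s6} | {s0,s1,s3,s4,s5}.
s4 and s3 lie in the same block of the stable partition, so they are equivalent — no string distinguishes them.

Yes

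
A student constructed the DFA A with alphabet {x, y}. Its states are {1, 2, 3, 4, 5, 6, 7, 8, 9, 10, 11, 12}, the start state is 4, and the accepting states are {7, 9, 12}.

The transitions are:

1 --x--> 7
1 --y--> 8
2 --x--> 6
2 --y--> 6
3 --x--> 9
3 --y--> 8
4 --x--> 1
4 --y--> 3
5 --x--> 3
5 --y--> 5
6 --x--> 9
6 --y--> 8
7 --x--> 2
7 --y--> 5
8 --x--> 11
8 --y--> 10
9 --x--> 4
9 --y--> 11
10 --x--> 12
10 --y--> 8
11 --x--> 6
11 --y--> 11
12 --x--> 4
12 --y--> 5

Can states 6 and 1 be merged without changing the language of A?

Initial partition by acceptance: {7,9,12} | {1,2,3,4,5,6,8,10,11}.
Refine {1,2,3,4,5,6,8,10,11} on symbol x: members go to different blocks, giving {2,4,5,8,11} and {1,3,6,10}.
Split {2,4,5,8,11} by δ(·,x) → {2,4,5,11} and {8}.
Split {2,4,5,11} by δ(·,y) → {2,4} and {5,11}.
No further refinement is possible. Final partition (5 blocks): {7,9,12} | {2,4} | {1,3,6,10} | {8} | {5,11}.
6 and 1 lie in the same block of the stable partition, so they are equivalent — no string distinguishes them.

Yes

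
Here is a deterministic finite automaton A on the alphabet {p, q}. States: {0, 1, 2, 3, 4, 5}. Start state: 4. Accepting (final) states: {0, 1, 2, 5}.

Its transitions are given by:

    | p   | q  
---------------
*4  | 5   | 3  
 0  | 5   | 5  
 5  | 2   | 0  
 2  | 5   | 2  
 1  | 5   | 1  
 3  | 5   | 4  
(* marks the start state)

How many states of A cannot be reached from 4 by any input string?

No path from 4 leads to 1; the other 5 states are all reachable.

1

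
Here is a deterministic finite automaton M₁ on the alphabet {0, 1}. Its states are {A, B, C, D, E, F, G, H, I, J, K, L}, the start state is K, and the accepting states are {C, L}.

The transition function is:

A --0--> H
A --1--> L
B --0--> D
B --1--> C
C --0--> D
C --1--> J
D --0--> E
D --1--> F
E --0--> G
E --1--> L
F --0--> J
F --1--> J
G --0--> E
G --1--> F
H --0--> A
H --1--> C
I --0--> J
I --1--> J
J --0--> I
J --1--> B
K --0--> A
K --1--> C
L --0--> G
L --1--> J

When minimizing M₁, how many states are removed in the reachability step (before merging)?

A breadth-first search from the start state visits every state.

0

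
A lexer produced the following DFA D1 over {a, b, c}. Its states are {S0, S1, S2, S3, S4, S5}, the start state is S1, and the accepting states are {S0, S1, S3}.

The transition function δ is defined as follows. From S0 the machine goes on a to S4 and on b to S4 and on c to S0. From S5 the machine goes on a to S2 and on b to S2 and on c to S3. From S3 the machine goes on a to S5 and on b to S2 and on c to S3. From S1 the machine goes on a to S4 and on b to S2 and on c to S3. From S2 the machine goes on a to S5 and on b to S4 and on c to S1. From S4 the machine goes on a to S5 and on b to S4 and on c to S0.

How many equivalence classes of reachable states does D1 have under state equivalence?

2

Every state is reachable, so we keep all 6.
Initial partition by acceptance: {S0,S1,S3} | {S2,S4,S5}.
The partition is now stable with 2 blocks: {S0,S1,S3} | {S2,S4,S5}.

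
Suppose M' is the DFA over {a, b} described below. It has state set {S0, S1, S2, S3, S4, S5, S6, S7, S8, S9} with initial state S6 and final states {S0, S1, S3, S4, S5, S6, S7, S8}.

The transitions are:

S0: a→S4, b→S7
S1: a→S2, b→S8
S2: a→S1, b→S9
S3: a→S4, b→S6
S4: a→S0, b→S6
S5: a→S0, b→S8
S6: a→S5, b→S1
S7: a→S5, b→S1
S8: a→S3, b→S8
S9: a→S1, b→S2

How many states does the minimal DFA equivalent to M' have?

5

Every state is reachable, so we keep all 10.
Initial partition by acceptance: {S0,S1,S3,S4,S5,S6,S7,S8} | {S2,S9}.
Refine {S0,S1,S3,S4,S5,S6,S7,S8} on symbol a: members go to different blocks, giving {S0,S3,S4,S5,S6,S7,S8} and {S1}.
Refine {S0,S3,S4,S5,S6,S7,S8} on symbol b: members go to different blocks, giving {S0,S3,S4,S5,S8} and {S6,S7}.
Split {S0,S3,S4,S5,S8} by δ(·,b) → {S0,S3,S4} and {S5,S8}.
No further refinement is possible. Final partition (5 blocks): {S0,S3,S4} | {S2,S9} | {S1} | {S6,S7} | {S5,S8}.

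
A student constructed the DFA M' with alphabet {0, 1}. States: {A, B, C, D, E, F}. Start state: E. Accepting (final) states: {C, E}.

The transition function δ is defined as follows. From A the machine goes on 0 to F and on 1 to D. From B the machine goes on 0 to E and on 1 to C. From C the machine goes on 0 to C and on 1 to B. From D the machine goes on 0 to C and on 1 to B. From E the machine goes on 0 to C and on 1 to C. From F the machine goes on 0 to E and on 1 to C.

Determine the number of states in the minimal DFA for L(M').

Reachable states from the start: {B,C,E}. Unreachable: {A,D,F} — drop them.
P0 = {C,E} | {B}.
Split {C,E} by δ(·,1) → {C} and {E}.
No further refinement is possible. Final partition (3 blocks): {C} | {B} | {E}.

3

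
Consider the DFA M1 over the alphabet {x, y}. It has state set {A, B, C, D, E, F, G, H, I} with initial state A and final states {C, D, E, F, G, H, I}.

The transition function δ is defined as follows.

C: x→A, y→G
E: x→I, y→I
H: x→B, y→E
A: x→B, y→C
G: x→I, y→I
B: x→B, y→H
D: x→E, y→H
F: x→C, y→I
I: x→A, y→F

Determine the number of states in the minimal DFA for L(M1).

3

Reachable states from the start: {A,B,C,E,F,G,H,I}. Unreachable: {D} — drop them.
Start with accepting vs non-accepting: {C,E,F,G,H,I} | {A,B}.
Refine {C,E,F,G,H,I} on symbol x: members go to different blocks, giving {C,H,I} and {E,F,G}.
No further refinement is possible. Final partition (3 blocks): {C,H,I} | {A,B} | {E,F,G}.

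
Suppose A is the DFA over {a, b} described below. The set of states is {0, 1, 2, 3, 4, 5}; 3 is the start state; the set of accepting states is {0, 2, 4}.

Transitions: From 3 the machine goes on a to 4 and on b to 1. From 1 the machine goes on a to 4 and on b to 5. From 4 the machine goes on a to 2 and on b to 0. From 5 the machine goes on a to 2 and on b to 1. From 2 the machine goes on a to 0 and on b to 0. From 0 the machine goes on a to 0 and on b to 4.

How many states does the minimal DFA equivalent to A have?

2

All states are reachable from the start state.
P0 = {0,2,4} | {1,3,5}.
Stable partition: {0,2,4} | {1,3,5} — 2 equivalence classes.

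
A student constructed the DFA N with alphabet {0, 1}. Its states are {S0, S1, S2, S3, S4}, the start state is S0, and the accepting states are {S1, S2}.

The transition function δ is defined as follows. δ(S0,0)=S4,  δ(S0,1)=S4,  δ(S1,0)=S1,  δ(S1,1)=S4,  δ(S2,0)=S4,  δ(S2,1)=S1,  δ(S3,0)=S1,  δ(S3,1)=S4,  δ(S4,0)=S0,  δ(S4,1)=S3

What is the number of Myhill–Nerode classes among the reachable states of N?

4

First remove the unreachable states {S2}; 4 states remain.
Start with accepting vs non-accepting: {S1} | {S0,S3,S4}.
Refine {S0,S3,S4} on symbol 0: members go to different blocks, giving {S0,S4} and {S3}.
Refine {S0,S4} on symbol 1: members go to different blocks, giving {S0} and {S4}.
No further refinement is possible. Final partition (4 blocks): {S1} | {S0} | {S3} | {S4}.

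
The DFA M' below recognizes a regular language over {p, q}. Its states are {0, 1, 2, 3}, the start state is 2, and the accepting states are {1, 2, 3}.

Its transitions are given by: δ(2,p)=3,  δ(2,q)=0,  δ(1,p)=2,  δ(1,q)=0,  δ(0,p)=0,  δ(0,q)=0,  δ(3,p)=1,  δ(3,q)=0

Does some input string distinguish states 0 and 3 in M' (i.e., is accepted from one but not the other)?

Yes

Every state is reachable, so we keep all 4.
Initial partition by acceptance: {1,2,3} | {0}.
No further refinement is possible. Final partition (2 blocks): {1,2,3} | {0}.
0 and 3 end up in different blocks, so they are distinguishable. For instance, the string 'ε' is accepted from only 3.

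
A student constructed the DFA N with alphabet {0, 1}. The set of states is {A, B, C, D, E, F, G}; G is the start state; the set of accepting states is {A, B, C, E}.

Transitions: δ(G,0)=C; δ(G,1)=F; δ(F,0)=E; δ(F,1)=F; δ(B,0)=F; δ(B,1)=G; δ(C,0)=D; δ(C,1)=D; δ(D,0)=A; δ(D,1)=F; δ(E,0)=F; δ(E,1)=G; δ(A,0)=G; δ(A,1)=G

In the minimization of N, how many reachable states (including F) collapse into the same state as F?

3

Reachable states from the start: {A,C,D,E,F,G}. Unreachable: {B} — drop them.
Start with accepting vs non-accepting: {A,C,E} | {D,F,G}.
No further refinement is possible. Final partition (2 blocks): {A,C,E} | {D,F,G}.
The equivalence class containing F is {D,F,G}, of size 3.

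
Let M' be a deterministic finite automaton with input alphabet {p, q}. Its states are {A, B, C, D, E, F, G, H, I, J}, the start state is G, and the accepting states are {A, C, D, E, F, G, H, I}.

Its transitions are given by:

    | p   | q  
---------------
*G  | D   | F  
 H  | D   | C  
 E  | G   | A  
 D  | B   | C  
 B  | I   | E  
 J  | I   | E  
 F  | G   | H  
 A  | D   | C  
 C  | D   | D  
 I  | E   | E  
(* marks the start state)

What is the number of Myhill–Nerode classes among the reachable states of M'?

7

Reachable states from the start: {A,B,C,D,E,F,G,H,I}. Unreachable: {J} — drop them.
P0 = {A,C,D,E,F,G,H,I} | {B}.
On input p, block {A,C,D,E,F,G,H,I} splits into {A,C,E,F,G,H,I} and {D}.
On input p, block {A,C,E,F,G,H,I} splits into {A,C,G,H} and {E,F,I}.
Split {A,C,G,H} by δ(·,q) → {A,H} and {C} and {G}.
Refine {E,F,I} on symbol p: members go to different blocks, giving {E,F} and {I}.
The partition is now stable with 7 blocks: {A,H} | {B} | {D} | {E,F} | {C} | {G} | {I}.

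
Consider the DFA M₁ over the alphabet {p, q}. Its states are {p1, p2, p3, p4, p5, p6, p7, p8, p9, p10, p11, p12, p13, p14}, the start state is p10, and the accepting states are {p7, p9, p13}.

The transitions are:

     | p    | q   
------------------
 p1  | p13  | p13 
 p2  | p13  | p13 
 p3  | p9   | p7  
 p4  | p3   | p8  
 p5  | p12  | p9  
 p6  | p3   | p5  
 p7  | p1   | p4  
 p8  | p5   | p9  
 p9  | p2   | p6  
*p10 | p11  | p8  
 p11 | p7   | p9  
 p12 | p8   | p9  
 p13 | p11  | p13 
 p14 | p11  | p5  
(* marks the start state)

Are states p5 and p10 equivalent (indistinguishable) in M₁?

No

First remove the unreachable states {p14}; 13 states remain.
Initial partition by acceptance: {p7,p9,p13} | {p1,p2,p3,p4,p5,p6,p8,p10,p11,p12}.
On input q, block {p7,p9,p13} splits into {p7,p9} and {p13}.
Split {p1,p2,p3,p4,p5,p6,p8,p10,p11,p12} by δ(·,p) → {p4,p5,p6,p8,p10,p12} and {p1,p2} and {p3,p11}.
Split {p4,p5,p6,p8,p10,p12} by δ(·,p) → {p4,p6,p10} and {p5,p8,p12}.
No further refinement is possible. Final partition (6 blocks): {p7,p9} | {p4,p6,p10} | {p13} | {p1,p2} | {p3,p11} | {p5,p8,p12}.
p5 and p10 end up in different blocks, so they are distinguishable. For instance, the string 'q' is accepted from only p5.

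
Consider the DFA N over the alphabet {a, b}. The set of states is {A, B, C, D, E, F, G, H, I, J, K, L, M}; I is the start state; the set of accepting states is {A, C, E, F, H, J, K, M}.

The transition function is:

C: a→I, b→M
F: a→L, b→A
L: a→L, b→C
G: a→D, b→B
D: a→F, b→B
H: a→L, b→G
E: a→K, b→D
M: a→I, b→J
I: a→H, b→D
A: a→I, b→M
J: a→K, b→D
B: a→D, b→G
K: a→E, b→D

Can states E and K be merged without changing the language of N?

Yes

Every state is reachable, so we keep all 13.
Initial partition by acceptance: {A,C,E,F,H,J,K,M} | {B,D,G,I,L}.
Split {A,C,E,F,H,J,K,M} by δ(·,a) → {A,C,F,H,M} and {E,J,K}.
On input b, block {A,C,F,H,M} splits into {A,C,F} and {H} and {M}.
Split {A,C,F} by δ(·,b) → {A,C} and {F}.
On input a, block {B,D,G,I,L} splits into {B,G,L} and {D} and {I}.
Refine {B,G,L} on symbol a: members go to different blocks, giving {B,G} and {L}.
No further refinement is possible. Final partition (9 blocks): {A,C} | {B,G} | {E,J,K} | {H} | {M} | {F} | {D} | {I} | {L}.
E and K lie in the same block of the stable partition, so they are equivalent — no string distinguishes them.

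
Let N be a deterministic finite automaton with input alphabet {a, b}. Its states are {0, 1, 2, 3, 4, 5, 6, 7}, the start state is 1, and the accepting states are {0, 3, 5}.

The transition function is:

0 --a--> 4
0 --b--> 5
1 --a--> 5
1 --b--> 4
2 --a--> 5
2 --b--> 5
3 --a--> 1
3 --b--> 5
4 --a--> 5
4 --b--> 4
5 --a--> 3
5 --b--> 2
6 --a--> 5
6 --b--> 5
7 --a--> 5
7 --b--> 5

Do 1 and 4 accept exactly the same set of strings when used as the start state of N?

States {0,6,7} cannot be reached from the start state, so discard them.
Initial partition by acceptance: {3,5} | {1,2,4}.
On input a, block {3,5} splits into {3} and {5}.
On input b, block {1,2,4} splits into {1,4} and {2}.
Stable partition: {3} | {1,4} | {5} | {2} — 4 equivalence classes.
1 and 4 lie in the same block of the stable partition, so they are equivalent — no string distinguishes them.

Yes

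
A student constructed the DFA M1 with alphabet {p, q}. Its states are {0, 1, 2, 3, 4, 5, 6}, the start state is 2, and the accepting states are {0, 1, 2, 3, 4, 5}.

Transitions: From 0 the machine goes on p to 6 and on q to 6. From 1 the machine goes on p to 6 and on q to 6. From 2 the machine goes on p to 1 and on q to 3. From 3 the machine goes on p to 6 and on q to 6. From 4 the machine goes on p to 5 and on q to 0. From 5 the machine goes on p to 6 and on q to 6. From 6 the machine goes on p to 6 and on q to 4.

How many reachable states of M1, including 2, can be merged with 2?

2

All states are reachable from the start state.
Initial partition by acceptance: {0,1,2,3,4,5} | {6}.
On input p, block {0,1,2,3,4,5} splits into {0,1,3,5} and {2,4}.
Stable partition: {0,1,3,5} | {6} | {2,4} — 3 equivalence classes.
State 2 belongs to the block {2,4}, which has 2 states.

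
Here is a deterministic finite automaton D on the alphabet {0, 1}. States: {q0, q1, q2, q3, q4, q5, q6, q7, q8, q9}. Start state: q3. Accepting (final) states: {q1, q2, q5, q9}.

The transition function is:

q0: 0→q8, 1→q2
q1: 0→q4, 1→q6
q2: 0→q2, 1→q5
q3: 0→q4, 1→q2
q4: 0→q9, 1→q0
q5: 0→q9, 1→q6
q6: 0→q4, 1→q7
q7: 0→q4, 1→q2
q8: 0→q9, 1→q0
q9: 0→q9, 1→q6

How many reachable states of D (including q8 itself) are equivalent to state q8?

Reachable states from the start: {q0,q2,q3,q4,q5,q6,q7,q8,q9}. Unreachable: {q1} — drop them.
Start with accepting vs non-accepting: {q2,q5,q9} | {q0,q3,q4,q6,q7,q8}.
On input 1, block {q2,q5,q9} splits into {q5,q9} and {q2}.
Split {q0,q3,q4,q6,q7,q8} by δ(·,0) → {q0,q3,q6,q7} and {q4,q8}.
On input 1, block {q0,q3,q6,q7} splits into {q0,q3,q7} and {q6}.
Stable partition: {q5,q9} | {q0,q3,q7} | {q2} | {q4,q8} | {q6} — 5 equivalence classes.
The equivalence class containing q8 is {q4,q8}, of size 2.

2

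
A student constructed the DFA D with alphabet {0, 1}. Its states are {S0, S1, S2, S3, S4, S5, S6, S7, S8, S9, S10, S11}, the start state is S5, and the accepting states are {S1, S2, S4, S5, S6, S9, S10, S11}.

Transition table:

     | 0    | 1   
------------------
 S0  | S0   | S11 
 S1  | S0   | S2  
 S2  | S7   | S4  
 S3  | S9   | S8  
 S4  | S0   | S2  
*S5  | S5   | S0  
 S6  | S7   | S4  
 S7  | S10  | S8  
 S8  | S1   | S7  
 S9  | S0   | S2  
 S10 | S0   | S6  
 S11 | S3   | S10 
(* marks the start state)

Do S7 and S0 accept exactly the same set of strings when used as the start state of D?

No

P0 = {S1,S2,S4,S5,S6,S9,S10,S11} | {S0,S3,S7,S8}.
On input 0, block {S1,S2,S4,S5,S6,S9,S10,S11} splits into {S1,S2,S4,S6,S9,S10,S11} and {S5}.
On input 0, block {S0,S3,S7,S8} splits into {S3,S7,S8} and {S0}.
Refine {S1,S2,S4,S6,S9,S10,S11} on symbol 0: members go to different blocks, giving {S1,S4,S9,S10} and {S2,S6,S11}.
No further refinement is possible. Final partition (5 blocks): {S1,S4,S9,S10} | {S3,S7,S8} | {S5} | {S0} | {S2,S6,S11}.
S7 and S0 end up in different blocks, so they are distinguishable. For instance, the string '0' is accepted from only S7.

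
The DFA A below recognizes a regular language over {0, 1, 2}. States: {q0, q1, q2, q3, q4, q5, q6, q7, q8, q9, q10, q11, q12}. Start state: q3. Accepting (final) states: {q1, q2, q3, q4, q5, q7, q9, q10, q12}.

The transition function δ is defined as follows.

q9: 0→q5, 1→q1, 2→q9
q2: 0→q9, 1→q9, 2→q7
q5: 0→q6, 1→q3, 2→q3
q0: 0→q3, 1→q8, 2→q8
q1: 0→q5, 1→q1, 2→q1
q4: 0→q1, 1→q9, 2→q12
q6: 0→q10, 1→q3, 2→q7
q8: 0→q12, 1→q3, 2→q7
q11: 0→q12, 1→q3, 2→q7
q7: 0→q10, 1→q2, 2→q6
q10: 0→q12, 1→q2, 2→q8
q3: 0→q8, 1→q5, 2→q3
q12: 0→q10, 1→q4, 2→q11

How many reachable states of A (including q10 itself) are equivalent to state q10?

3

First remove the unreachable states {q0}; 12 states remain.
Initial partition by acceptance: {q1,q2,q3,q4,q5,q7,q9,q10,q12} | {q6,q8,q11}.
On input 0, block {q1,q2,q3,q4,q5,q7,q9,q10,q12} splits into {q1,q2,q4,q7,q9,q10,q12} and {q3,q5}.
Split {q1,q2,q4,q7,q9,q10,q12} by δ(·,0) → {q2,q4,q7,q10,q12} and {q1,q9}.
On input 0, block {q2,q4,q7,q10,q12} splits into {q7,q10,q12} and {q2,q4}.
Stable partition: {q7,q10,q12} | {q6,q8,q11} | {q3,q5} | {q1,q9} | {q2,q4} — 5 equivalence classes.
State q10 belongs to the block {q7,q10,q12}, which has 3 states.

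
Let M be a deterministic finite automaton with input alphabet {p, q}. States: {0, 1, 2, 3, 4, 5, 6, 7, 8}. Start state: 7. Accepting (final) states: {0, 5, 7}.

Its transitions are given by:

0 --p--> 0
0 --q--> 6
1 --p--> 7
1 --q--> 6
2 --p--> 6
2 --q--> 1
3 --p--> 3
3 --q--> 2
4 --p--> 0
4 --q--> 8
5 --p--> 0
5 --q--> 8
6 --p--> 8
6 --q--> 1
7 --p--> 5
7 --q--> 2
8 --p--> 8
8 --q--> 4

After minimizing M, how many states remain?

3

States {3} cannot be reached from the start state, so discard them.
Start with accepting vs non-accepting: {0,5,7} | {1,2,4,6,8}.
Split {1,2,4,6,8} by δ(·,p) → {2,6,8} and {1,4}.
Stable partition: {0,5,7} | {2,6,8} | {1,4} — 3 equivalence classes.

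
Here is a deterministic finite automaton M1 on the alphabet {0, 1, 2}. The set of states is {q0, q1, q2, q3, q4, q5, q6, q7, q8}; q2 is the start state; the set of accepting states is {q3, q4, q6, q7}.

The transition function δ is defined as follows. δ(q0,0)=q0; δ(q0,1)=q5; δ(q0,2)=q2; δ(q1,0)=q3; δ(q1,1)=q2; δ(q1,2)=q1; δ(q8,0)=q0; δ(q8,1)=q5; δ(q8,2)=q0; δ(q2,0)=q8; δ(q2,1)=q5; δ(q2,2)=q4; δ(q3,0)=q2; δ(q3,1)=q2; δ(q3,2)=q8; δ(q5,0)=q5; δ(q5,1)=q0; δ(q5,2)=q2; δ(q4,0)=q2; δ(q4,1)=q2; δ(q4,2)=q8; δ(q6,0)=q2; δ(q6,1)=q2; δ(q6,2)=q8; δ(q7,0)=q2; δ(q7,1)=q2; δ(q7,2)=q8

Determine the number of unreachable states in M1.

4

Starting at q2 and following transitions, the reachable set is {q0, q2, q4, q5, q8}. That leaves q1, q3, q6, q7 unreachable — 4 in total.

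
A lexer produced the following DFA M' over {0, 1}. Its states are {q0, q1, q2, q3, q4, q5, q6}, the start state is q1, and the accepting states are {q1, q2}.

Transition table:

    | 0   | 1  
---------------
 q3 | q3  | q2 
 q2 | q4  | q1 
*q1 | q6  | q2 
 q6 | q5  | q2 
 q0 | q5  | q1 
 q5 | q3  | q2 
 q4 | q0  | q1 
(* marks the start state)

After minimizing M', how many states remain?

2

P0 = {q1,q2} | {q0,q3,q4,q5,q6}.
The partition is now stable with 2 blocks: {q1,q2} | {q0,q3,q4,q5,q6}.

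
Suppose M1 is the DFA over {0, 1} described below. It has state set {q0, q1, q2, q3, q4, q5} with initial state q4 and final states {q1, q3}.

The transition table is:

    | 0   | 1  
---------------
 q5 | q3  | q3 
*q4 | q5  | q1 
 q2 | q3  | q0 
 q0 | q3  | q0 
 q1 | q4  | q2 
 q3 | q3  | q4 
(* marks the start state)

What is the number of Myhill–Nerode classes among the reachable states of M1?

Initial partition by acceptance: {q1,q3} | {q0,q2,q4,q5}.
On input 0, block {q1,q3} splits into {q1} and {q3}.
Refine {q0,q2,q4,q5} on symbol 0: members go to different blocks, giving {q0,q2,q5} and {q4}.
Refine {q0,q2,q5} on symbol 1: members go to different blocks, giving {q0,q2} and {q5}.
The partition is now stable with 5 blocks: {q1} | {q0,q2} | {q3} | {q4} | {q5}.

5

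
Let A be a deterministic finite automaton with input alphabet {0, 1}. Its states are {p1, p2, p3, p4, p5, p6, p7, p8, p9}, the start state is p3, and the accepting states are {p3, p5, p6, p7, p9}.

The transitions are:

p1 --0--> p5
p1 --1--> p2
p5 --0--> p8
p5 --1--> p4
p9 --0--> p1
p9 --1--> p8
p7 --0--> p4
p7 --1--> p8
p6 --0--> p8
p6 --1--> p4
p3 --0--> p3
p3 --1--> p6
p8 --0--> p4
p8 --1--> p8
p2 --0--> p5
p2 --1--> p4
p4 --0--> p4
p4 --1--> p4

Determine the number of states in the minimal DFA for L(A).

Reachable states from the start: {p3,p4,p6,p8}. Unreachable: {p1,p2,p5,p7,p9} — drop them.
P0 = {p3,p6} | {p4,p8}.
Refine {p3,p6} on symbol 0: members go to different blocks, giving {p3} and {p6}.
Stable partition: {p3} | {p4,p8} | {p6} — 3 equivalence classes.

3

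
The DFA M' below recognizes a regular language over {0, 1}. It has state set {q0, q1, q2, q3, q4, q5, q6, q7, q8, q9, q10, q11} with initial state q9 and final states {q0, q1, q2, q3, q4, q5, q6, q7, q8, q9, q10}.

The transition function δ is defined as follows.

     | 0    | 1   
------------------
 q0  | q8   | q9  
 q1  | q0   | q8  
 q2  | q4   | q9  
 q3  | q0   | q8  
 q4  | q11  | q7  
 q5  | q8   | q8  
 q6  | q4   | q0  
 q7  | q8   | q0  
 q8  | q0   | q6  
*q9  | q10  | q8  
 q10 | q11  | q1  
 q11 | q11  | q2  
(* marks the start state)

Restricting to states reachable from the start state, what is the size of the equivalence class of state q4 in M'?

2

First remove the unreachable states {q3,q5}; 10 states remain.
Start with accepting vs non-accepting: {q0,q1,q2,q4,q6,q7,q8,q9,q10} | {q11}.
Refine {q0,q1,q2,q4,q6,q7,q8,q9,q10} on symbol 0: members go to different blocks, giving {q0,q1,q2,q6,q7,q8,q9} and {q4,q10}.
Refine {q0,q1,q2,q6,q7,q8,q9} on symbol 0: members go to different blocks, giving {q0,q1,q7,q8} and {q2,q6,q9}.
Refine {q0,q1,q7,q8} on symbol 1: members go to different blocks, giving {q0,q8} and {q1,q7}.
Refine {q2,q6,q9} on symbol 1: members go to different blocks, giving {q6,q9} and {q2}.
No further refinement is possible. Final partition (6 blocks): {q0,q8} | {q11} | {q4,q10} | {q6,q9} | {q1,q7} | {q2}.
State q4 belongs to the block {q4,q10}, which has 2 states.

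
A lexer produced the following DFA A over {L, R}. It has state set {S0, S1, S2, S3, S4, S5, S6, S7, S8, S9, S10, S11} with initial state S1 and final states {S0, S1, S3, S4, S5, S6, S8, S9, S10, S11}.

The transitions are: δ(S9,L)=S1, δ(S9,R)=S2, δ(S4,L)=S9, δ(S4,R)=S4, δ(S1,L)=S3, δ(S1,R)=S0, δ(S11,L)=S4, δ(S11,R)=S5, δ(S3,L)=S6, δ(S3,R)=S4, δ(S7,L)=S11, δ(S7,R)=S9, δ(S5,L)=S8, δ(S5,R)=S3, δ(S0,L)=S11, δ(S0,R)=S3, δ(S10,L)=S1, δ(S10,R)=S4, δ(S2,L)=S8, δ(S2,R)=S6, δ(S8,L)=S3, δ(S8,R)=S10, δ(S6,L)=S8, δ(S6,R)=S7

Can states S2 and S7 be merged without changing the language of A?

Yes

Every state is reachable, so we keep all 12.
Initial partition by acceptance: {S0,S1,S3,S4,S5,S6,S8,S9,S10,S11} | {S2,S7}.
On input R, block {S0,S1,S3,S4,S5,S6,S8,S9,S10,S11} splits into {S0,S1,S3,S4,S5,S8,S10,S11} and {S6,S9}.
Refine {S0,S1,S3,S4,S5,S8,S10,S11} on symbol L: members go to different blocks, giving {S0,S1,S5,S8,S10,S11} and {S3,S4}.
On input L, block {S0,S1,S5,S8,S10,S11} splits into {S0,S5,S10} and {S1,S8,S11}.
No further refinement is possible. Final partition (5 blocks): {S0,S5,S10} | {S2,S7} | {S6,S9} | {S3,S4} | {S1,S8,S11}.
S2 and S7 lie in the same block of the stable partition, so they are equivalent — no string distinguishes them.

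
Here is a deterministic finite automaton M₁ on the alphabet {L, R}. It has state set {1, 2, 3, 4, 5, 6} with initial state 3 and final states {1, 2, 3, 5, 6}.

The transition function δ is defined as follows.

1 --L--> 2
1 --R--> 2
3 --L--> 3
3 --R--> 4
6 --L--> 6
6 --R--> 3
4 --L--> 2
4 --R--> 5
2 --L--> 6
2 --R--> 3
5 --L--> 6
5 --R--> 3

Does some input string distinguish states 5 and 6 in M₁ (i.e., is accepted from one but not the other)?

Reachable states from the start: {2,3,4,5,6}. Unreachable: {1} — drop them.
Start with accepting vs non-accepting: {2,3,5,6} | {4}.
Refine {2,3,5,6} on symbol R: members go to different blocks, giving {2,5,6} and {3}.
No further refinement is possible. Final partition (3 blocks): {2,5,6} | {4} | {3}.
5 and 6 lie in the same block of the stable partition, so they are equivalent — no string distinguishes them.

No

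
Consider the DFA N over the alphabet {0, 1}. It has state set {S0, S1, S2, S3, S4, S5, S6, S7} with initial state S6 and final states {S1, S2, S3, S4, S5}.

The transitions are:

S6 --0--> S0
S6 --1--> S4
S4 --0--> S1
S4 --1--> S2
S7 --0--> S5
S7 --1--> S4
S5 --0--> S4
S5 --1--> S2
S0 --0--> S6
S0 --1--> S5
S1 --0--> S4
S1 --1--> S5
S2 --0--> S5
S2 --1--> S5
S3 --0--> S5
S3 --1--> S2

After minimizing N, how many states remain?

First remove the unreachable states {S3,S7}; 6 states remain.
Start with accepting vs non-accepting: {S1,S2,S4,S5} | {S0,S6}.
Stable partition: {S1,S2,S4,S5} | {S0,S6} — 2 equivalence classes.

2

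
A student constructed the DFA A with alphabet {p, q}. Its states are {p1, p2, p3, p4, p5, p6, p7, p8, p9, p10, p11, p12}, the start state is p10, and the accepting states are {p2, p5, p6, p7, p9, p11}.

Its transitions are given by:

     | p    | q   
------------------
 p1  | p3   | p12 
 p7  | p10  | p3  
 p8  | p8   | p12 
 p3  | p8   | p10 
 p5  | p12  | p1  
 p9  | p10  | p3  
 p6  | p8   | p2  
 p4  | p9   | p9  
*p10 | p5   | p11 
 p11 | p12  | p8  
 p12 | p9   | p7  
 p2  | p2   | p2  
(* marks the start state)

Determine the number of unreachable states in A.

3

No path from p10 leads to p2, p4, p6; the other 9 states are all reachable.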